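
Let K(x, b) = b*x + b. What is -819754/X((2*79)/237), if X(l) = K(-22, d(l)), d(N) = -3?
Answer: -819754/63 ≈ -13012.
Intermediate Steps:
K(x, b) = b + b*x
X(l) = 63 (X(l) = -3*(1 - 22) = -3*(-21) = 63)
-819754/X((2*79)/237) = -819754/63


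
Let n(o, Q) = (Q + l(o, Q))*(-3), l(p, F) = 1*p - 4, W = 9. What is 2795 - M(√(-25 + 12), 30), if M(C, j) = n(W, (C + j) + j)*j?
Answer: 8645 + 90*I*√13 ≈ 8645.0 + 324.5*I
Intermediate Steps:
l(p, F) = -4 + p (l(p, F) = p - 4 = -4 + p)
n(o, Q) = 12 - 3*Q - 3*o (n(o, Q) = (Q + (-4 + o))*(-3) = (-4 + Q + o)*(-3) = 12 - 3*Q - 3*o)
M(C, j) = j*(-15 - 6*j - 3*C) (M(C, j) = (12 - 3*((C + j) + j) - 3*9)*j = (12 - 3*(C + 2*j) - 27)*j = (12 + (-6*j - 3*C) - 27)*j = (-15 - 6*j - 3*C)*j = j*(-15 - 6*j - 3*C))
2795 - M(√(-25 + 12), 30) = 2795 - (-3)*30*(5 + √(-25 + 12) + 2*30) = 2795 - (-3)*30*(5 + √(-13) + 60) = 2795 - (-3)*30*(5 + I*√13 + 60) = 2795 - (-3)*30*(65 + I*√13) = 2795 - (-5850 - 90*I*√13) = 2795 + (5850 + 90*I*√13) = 8645 + 90*I*√13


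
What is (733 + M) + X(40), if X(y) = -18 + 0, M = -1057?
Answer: -342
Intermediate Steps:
X(y) = -18
(733 + M) + X(40) = (733 - 1057) - 18 = -324 - 18 = -342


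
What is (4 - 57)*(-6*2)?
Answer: 636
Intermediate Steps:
(4 - 57)*(-6*2) = -53*(-12) = 636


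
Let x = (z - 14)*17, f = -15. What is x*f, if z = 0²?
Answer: 3570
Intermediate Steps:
z = 0
x = -238 (x = (0 - 14)*17 = -14*17 = -238)
x*f = -238*(-15) = 3570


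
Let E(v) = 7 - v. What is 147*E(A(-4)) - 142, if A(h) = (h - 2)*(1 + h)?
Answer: -1759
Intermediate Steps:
A(h) = (1 + h)*(-2 + h) (A(h) = (-2 + h)*(1 + h) = (1 + h)*(-2 + h))
147*E(A(-4)) - 142 = 147*(7 - (-2 + (-4)**2 - 1*(-4))) - 142 = 147*(7 - (-2 + 16 + 4)) - 142 = 147*(7 - 1*18) - 142 = 147*(7 - 18) - 142 = 147*(-11) - 142 = -1617 - 142 = -1759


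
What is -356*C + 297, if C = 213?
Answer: -75531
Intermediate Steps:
-356*C + 297 = -356*213 + 297 = -75828 + 297 = -75531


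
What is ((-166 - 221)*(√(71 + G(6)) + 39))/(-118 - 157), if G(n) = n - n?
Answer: 15093/275 + 387*√71/275 ≈ 66.742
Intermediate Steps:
G(n) = 0
((-166 - 221)*(√(71 + G(6)) + 39))/(-118 - 157) = ((-166 - 221)*(√(71 + 0) + 39))/(-118 - 157) = (-387*(√71 + 39))/(-275) = -(-387)*(39 + √71)/275 = -(-15093 - 387*√71)/275 = 15093/275 + 387*√71/275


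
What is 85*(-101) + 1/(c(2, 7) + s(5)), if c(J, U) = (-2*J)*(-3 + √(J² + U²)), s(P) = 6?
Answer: -2249279/262 - √53/131 ≈ -8585.1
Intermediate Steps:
c(J, U) = -2*J*(-3 + √(J² + U²))
85*(-101) + 1/(c(2, 7) + s(5)) = 85*(-101) + 1/(2*2*(3 - √(2² + 7²)) + 6) = -8585 + 1/(2*2*(3 - √(4 + 49)) + 6) = -8585 + 1/(2*2*(3 - √53) + 6) = -8585 + 1/((12 - 4*√53) + 6) = -8585 + 1/(18 - 4*√53)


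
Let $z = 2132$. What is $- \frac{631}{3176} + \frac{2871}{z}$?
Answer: $\frac{1943251}{1692808} \approx 1.1479$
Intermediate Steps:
$- \frac{631}{3176} + \frac{2871}{z} = - \frac{631}{3176} + \frac{2871}{2132} = \frac{1943251}{1692808}$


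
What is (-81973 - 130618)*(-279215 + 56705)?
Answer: 47303623410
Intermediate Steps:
(-81973 - 130618)*(-279215 + 56705) = -212591*(-222510) = 47303623410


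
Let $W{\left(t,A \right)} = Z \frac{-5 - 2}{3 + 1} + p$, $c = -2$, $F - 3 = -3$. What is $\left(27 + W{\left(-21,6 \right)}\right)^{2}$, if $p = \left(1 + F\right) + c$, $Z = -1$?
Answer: $\frac{12321}{16} \approx 770.06$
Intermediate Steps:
$F = 0$ ($F = 3 - 3 = 0$)
$p = -1$ ($p = \left(1 + 0\right) - 2 = 1 - 2 = -1$)
$W{\left(t,A \right)} = \frac{3}{4}$ ($W{\left(t,A \right)} = - \frac{-5 - 2}{3 + 1} - 1 = - \frac{-7}{4} - 1 = \left(-1\right) \left(- \frac{7}{4}\right) - 1 = \frac{7}{4} - 1 = \frac{3}{4}$)
$\left(27 + W{\left(-21,6 \right)}\right)^{2} = \left(27 + \frac{3}{4}\right)^{2} = \left(\frac{111}{4}\right)^{2} = \frac{12321}{16}$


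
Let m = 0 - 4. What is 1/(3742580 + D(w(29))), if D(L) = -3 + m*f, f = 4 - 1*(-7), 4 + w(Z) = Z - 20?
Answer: 1/3742533 ≈ 2.6720e-7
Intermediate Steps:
w(Z) = -24 + Z (w(Z) = -4 + (Z - 20) = -4 + (-20 + Z) = -24 + Z)
m = -4
f = 11 (f = 4 + 7 = 11)
D(L) = -47 (D(L) = -3 - 4*11 = -3 - 44 = -47)
1/(3742580 + D(w(29))) = 1/(3742580 - 47) = 1/3742533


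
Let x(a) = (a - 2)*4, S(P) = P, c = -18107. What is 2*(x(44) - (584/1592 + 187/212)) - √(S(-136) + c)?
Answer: 7034895/21094 - 3*I*√2027 ≈ 333.5 - 135.07*I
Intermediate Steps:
x(a) = -8 + 4*a (x(a) = (-2 + a)*4 = -8 + 4*a)
2*(x(44) - (584/1592 + 187/212)) - √(S(-136) + c) = 2*((-8 + 4*44) - (584/1592 + 187/212)) - √(-136 - 18107) = 2*((-8 + 176) - (584*(1/1592) + 187*(1/212))) - √(-18243) = 2*(168 - (73/199 + 187/212)) - 3*I*√2027 = 2*(168 - 1*52689/42188) - 3*I*√2027 = 2*(168 - 52689/42188) - 3*I*√2027 = 2*(7034895/42188) - 3*I*√2027 = 7034895/21094 - 3*I*√2027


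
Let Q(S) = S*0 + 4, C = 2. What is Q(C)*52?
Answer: 208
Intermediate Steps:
Q(S) = 4 (Q(S) = 0 + 4 = 4)
Q(C)*52 = 4*52 = 208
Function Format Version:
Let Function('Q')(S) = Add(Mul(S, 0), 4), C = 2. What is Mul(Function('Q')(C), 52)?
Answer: 208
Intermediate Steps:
Function('Q')(S) = 4 (Function('Q')(S) = Add(0, 4) = 4)
Mul(Function('Q')(C), 52) = Mul(4, 52) = 208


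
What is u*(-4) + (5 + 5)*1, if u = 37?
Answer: -138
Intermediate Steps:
u*(-4) + (5 + 5)*1 = 37*(-4) + (5 + 5)*1 = -148 + 10*1 = -148 + 10 = -138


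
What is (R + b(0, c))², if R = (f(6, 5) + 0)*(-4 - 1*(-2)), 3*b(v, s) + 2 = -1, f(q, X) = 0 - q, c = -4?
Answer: 121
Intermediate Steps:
f(q, X) = -q
b(v, s) = -1 (b(v, s) = -⅔ + (⅓)*(-1) = -⅔ - ⅓ = -1)
R = 12 (R = (-1*6 + 0)*(-4 - 1*(-2)) = (-6 + 0)*(-4 + 2) = -6*(-2) = 12)
(R + b(0, c))² = (12 - 1)² = 11² = 121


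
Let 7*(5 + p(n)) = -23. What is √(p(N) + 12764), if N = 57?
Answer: √625030/7 ≈ 112.94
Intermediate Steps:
p(n) = -58/7 (p(n) = -5 + (⅐)*(-23) = -5 - 23/7 = -58/7)
√(p(N) + 12764) = √(-58/7 + 12764) = √(89290/7) = √625030/7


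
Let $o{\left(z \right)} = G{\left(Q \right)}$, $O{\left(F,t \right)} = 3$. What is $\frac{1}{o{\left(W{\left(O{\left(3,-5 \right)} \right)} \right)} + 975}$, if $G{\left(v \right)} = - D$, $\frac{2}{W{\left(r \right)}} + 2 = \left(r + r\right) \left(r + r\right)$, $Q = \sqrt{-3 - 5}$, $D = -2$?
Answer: $\frac{1}{977} \approx 0.0010235$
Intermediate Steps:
$Q = 2 i \sqrt{2}$ ($Q = \sqrt{-8} = 2 i \sqrt{2} \approx 2.8284 i$)
$W{\left(r \right)} = \frac{2}{-2 + 4 r^{2}}$ ($W{\left(r \right)} = \frac{2}{-2 + \left(r + r\right) \left(r + r\right)} = \frac{2}{-2 + 2 r 2 r} = \frac{2}{-2 + 4 r^{2}}$)
$G{\left(v \right)} = 2$ ($G{\left(v \right)} = \left(-1\right) \left(-2\right) = 2$)
$o{\left(z \right)} = 2$
$\frac{1}{o{\left(W{\left(O{\left(3,-5 \right)} \right)} \right)} + 975} = \frac{1}{2 + 975} = \frac{1}{977}$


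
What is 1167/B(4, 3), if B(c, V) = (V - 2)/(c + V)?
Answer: 8169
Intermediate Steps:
B(c, V) = (-2 + V)/(V + c)
1167/B(4, 3) = 1167/(((-2 + 3)/(3 + 4))) = 1167/((1/7)) = 1167/(((⅐)*1)) = 1167/(⅐) = 1167*7 = 8169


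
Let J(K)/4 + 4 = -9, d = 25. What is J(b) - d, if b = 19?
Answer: -77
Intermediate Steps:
J(K) = -52 (J(K) = -16 + 4*(-9) = -16 - 36 = -52)
J(b) - d = -52 - 1*25 = -52 - 25 = -77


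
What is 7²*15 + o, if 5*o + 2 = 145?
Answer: 3818/5 ≈ 763.60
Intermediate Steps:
o = 143/5 (o = -⅖ + (⅕)*145 = -⅖ + 29 = 143/5 ≈ 28.600)
7²*15 + o = 7²*15 + 143/5 = 49*15 + 143/5 = 735 + 143/5 = 3818/5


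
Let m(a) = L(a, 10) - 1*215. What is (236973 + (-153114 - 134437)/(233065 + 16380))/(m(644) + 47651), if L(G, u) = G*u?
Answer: 29555721217/6719549410 ≈ 4.3985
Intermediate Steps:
m(a) = -215 + 10*a (m(a) = a*10 - 1*215 = 10*a - 215 = -215 + 10*a)
(236973 + (-153114 - 134437)/(233065 + 16380))/(m(644) + 47651) = (236973 + (-153114 - 134437)/(233065 + 16380))/((-215 + 10*644) + 47651) = (236973 - 287551/249445)/((-215 + 6440) + 47651) = (236973 - 287551*1/249445)/(6225 + 47651) = (236973 - 287551/249445)/53876 = (59111442434/249445)*(1/53876) = 29555721217/6719549410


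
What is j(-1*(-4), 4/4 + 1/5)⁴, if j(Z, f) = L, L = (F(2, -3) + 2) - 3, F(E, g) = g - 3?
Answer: 2401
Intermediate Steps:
F(E, g) = -3 + g
L = -7 (L = ((-3 - 3) + 2) - 3 = (-6 + 2) - 3 = -4 - 3 = -7)
j(Z, f) = -7
j(-1*(-4), 4/4 + 1/5)⁴ = (-7)⁴ = 2401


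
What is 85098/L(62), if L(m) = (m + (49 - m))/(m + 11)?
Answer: 6212154/49 ≈ 1.2678e+5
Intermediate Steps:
L(m) = 49/(11 + m)
85098/L(62) = 85098/((49/(11 + 62))) = 85098/((49/73)) = 85098/((49*(1/73))) = 85098/(49/73) = 85098*(73/49) = 6212154/49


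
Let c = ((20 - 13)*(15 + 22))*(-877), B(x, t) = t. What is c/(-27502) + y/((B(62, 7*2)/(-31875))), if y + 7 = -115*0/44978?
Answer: 219270134/13751 ≈ 15946.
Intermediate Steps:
c = -227143 (c = (7*37)*(-877) = 259*(-877) = -227143)
y = -7 (y = -7 - 115*0/44978 = -7 + 0*(1/44978) = -7 + 0 = -7)
c/(-27502) + y/((B(62, 7*2)/(-31875))) = -227143/(-27502) - 7/((7*2)/(-31875)) = -227143*(-1/27502) - 7/(14*(-1/31875)) = 227143/27502 - 7/(-14/31875) = 227143/27502 - 7*(-31875/14) = 227143/27502 + 31875/2 = 219270134/13751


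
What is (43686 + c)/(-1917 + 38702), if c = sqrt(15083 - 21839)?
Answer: 43686/36785 + 2*I*sqrt(1689)/36785 ≈ 1.1876 + 0.0022345*I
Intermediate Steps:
c = 2*I*sqrt(1689) (c = sqrt(-6756) = 2*I*sqrt(1689) ≈ 82.195*I)
(43686 + c)/(-1917 + 38702) = (43686 + 2*I*sqrt(1689))/(-1917 + 38702) = (43686 + 2*I*sqrt(1689))/36785 = (43686 + 2*I*sqrt(1689))*(1/36785) = 43686/36785 + 2*I*sqrt(1689)/36785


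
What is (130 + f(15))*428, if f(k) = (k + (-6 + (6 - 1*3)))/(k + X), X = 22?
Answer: 2063816/37 ≈ 55779.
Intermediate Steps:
f(k) = (-3 + k)/(22 + k) (f(k) = (k + (-6 + (6 - 1*3)))/(k + 22) = (k + (-6 + (6 - 3)))/(22 + k) = (k + (-6 + 3))/(22 + k) = (k - 3)/(22 + k) = (-3 + k)/(22 + k))
(130 + f(15))*428 = (130 + (-3 + 15)/(22 + 15))*428 = (130 + 12/37)*428 = (4822/37)*428 = 2063816/37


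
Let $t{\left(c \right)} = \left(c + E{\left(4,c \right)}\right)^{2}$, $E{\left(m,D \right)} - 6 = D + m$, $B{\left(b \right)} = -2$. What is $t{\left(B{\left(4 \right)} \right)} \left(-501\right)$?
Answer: $-18036$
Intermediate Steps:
$E{\left(m,D \right)} = 6 + D + m$ ($E{\left(m,D \right)} = 6 + \left(D + m\right) = 6 + D + m$)
$t{\left(c \right)} = \left(10 + 2 c\right)^{2}$ ($t{\left(c \right)} = \left(c + \left(6 + c + 4\right)\right)^{2} = \left(c + \left(10 + c\right)\right)^{2} = \left(10 + 2 c\right)^{2}$)
$t{\left(B{\left(4 \right)} \right)} \left(-501\right) = 4 \left(5 - 2\right)^{2} \left(-501\right) = 4 \cdot 3^{2} \left(-501\right) = 4 \cdot 9 \left(-501\right) = 36 \left(-501\right) = -18036$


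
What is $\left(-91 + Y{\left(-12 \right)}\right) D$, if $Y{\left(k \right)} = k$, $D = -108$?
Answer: $11124$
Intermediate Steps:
$\left(-91 + Y{\left(-12 \right)}\right) D = \left(-91 - 12\right) \left(-108\right) = \left(-103\right) \left(-108\right) = 11124$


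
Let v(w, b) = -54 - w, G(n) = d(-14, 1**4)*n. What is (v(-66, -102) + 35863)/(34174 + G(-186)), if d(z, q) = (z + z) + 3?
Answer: 35875/38824 ≈ 0.92404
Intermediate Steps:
d(z, q) = 3 + 2*z (d(z, q) = 2*z + 3 = 3 + 2*z)
G(n) = -25*n (G(n) = (3 + 2*(-14))*n = (3 - 28)*n = -25*n)
(v(-66, -102) + 35863)/(34174 + G(-186)) = ((-54 - 1*(-66)) + 35863)/(34174 - 25*(-186)) = ((-54 + 66) + 35863)/(34174 + 4650) = (12 + 35863)/38824 = 35875*(1/38824) = 35875/38824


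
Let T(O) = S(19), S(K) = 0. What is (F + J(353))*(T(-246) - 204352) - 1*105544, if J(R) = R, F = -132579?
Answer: 27020542008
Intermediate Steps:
T(O) = 0
(F + J(353))*(T(-246) - 204352) - 1*105544 = (-132579 + 353)*(0 - 204352) - 1*105544 = -132226*(-204352) - 105544 = 27020647552 - 105544 = 27020542008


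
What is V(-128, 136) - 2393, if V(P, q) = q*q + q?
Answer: 16239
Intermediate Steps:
V(P, q) = q + q**2 (V(P, q) = q**2 + q = q + q**2)
V(-128, 136) - 2393 = 136*(1 + 136) - 2393 = 136*137 - 2393 = 18632 - 2393 = 16239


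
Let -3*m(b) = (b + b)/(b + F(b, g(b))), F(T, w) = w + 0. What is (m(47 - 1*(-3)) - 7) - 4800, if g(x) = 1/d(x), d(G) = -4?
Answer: -2870179/597 ≈ -4807.7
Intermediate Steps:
g(x) = -¼ (g(x) = 1/(-4) = -¼)
F(T, w) = w
m(b) = -2*b/(3*(-¼ + b)) (m(b) = -(b + b)/(3*(b - ¼)) = -2*b/(3*(-¼ + b)))
(m(47 - 1*(-3)) - 7) - 4800 = (-8*(47 - 1*(-3))/(-3 + 12*(47 - 1*(-3))) - 7) - 4800 = (-8*(47 + 3)/(-3 + 12*(47 + 3)) - 7) - 4800 = (-8*50/(-3 + 12*50) - 7) - 4800 = (-8*50/(-3 + 600) - 7) - 4800 = (-8*50/597 - 7) - 4800 = (-8*50*1/597 - 7) - 4800 = (-400/597 - 7) - 4800 = -4579/597 - 4800 = -2870179/597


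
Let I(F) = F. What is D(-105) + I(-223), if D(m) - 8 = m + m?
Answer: -425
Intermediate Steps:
D(m) = 8 + 2*m (D(m) = 8 + (m + m) = 8 + 2*m)
D(-105) + I(-223) = (8 + 2*(-105)) - 223 = (8 - 210) - 223 = -202 - 223 = -425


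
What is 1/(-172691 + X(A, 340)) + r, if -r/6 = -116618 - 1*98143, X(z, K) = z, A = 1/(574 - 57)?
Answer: 115044778032719/89281246 ≈ 1.2886e+6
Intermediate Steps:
A = 1/517 ≈ 0.0019342
r = 1288566 (r = -6*(-116618 - 1*98143) = -6*(-116618 - 98143) = -6*(-214761) = 1288566)
1/(-172691 + X(A, 340)) + r = 1/(-172691 + 1/517) + 1288566 = 1/(-89281246/517) + 1288566 = -517/89281246 + 1288566 = 115044778032719/89281246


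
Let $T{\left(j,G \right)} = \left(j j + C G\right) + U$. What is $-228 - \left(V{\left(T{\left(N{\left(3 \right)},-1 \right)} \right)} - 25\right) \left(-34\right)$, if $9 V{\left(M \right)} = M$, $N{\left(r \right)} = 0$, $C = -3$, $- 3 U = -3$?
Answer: $- \frac{9566}{9} \approx -1062.9$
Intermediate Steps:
$U = 1$ ($U = \left(- \frac{1}{3}\right) \left(-3\right) = 1$)
$T{\left(j,G \right)} = 1 + j^{2} - 3 G$ ($T{\left(j,G \right)} = \left(j j - 3 G\right) + 1 = \left(j^{2} - 3 G\right) + 1 = 1 + j^{2} - 3 G$)
$V{\left(M \right)} = \frac{M}{9}$
$-228 - \left(V{\left(T{\left(N{\left(3 \right)},-1 \right)} \right)} - 25\right) \left(-34\right) = -228 - \left(\frac{1 + 0^{2} - -3}{9} - 25\right) \left(-34\right) = -228 - \left(\frac{1 + 0 + 3}{9} - 25\right) \left(-34\right) = -228 - \left(\frac{1}{9} \cdot 4 - 25\right) \left(-34\right) = -228 - \left(\frac{4}{9} - 25\right) \left(-34\right) = -228 - \left(- \frac{221}{9}\right) \left(-34\right) = -228 - \frac{7514}{9} = - \frac{9566}{9}$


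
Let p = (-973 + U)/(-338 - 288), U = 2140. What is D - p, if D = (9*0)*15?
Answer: 1167/626 ≈ 1.8642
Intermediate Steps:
p = -1167/626 (p = (-973 + 2140)/(-338 - 288) = 1167/(-626) = 1167*(-1/626) = -1167/626 ≈ -1.8642)
D = 0 (D = 0*15 = 0)
D - p = 0 - 1*(-1167/626) = 0 + 1167/626 = 1167/626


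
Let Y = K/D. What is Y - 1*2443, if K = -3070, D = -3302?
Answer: -4031858/1651 ≈ -2442.1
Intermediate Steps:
Y = 1535/1651 (Y = -3070/(-3302) = -3070*(-1/3302) = 1535/1651 ≈ 0.92974)
Y - 1*2443 = 1535/1651 - 1*2443 = 1535/1651 - 2443 = -4031858/1651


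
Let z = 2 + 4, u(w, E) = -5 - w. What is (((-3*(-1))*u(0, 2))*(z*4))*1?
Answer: -360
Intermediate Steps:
z = 6
(((-3*(-1))*u(0, 2))*(z*4))*1 = (((-3*(-1))*(-5 - 1*0))*(6*4))*1 = ((3*(-5 + 0))*24)*1 = ((3*(-5))*24)*1 = -15*24*1 = -360*1 = -360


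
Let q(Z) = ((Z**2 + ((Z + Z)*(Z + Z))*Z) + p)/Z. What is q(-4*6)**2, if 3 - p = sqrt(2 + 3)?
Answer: (54717 + sqrt(5))**2/576 ≈ 5.1983e+6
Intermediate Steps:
p = 3 - sqrt(5) (p = 3 - sqrt(2 + 3) = 3 - sqrt(5) ≈ 0.76393)
q(Z) = (3 + Z**2 - sqrt(5) + 4*Z**3)/Z (q(Z) = ((Z**2 + ((Z + Z)*(Z + Z))*Z) + (3 - sqrt(5)))/Z = ((Z**2 + ((2*Z)*(2*Z))*Z) + (3 - sqrt(5)))/Z = ((Z**2 + (4*Z**2)*Z) + (3 - sqrt(5)))/Z = ((Z**2 + 4*Z**3) + (3 - sqrt(5)))/Z = (3 + Z**2 - sqrt(5) + 4*Z**3)/Z)
q(-4*6)**2 = ((3 - sqrt(5) + (-4*6)**2*(1 + 4*(-4*6)))/((-4*6)))**2 = ((3 - sqrt(5) + (-24)**2*(1 + 4*(-24)))/(-24))**2 = (-(3 - sqrt(5) + 576*(1 - 96))/24)**2 = (-(3 - sqrt(5) + 576*(-95))/24)**2 = (-(3 - sqrt(5) - 54720)/24)**2 = (-(-54717 - sqrt(5))/24)**2 = (18239/8 + sqrt(5)/24)**2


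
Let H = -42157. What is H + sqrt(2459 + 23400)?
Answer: -42157 + sqrt(25859) ≈ -41996.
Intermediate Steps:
H + sqrt(2459 + 23400) = -42157 + sqrt(2459 + 23400) = -42157 + sqrt(25859)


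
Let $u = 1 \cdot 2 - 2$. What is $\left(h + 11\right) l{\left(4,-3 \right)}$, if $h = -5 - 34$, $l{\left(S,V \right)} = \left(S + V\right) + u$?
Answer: $-28$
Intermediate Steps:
$u = 0$ ($u = 2 - 2 = 0$)
$l{\left(S,V \right)} = S + V$ ($l{\left(S,V \right)} = \left(S + V\right) + 0 = S + V$)
$h = -39$ ($h = -5 - 34 = -39$)
$\left(h + 11\right) l{\left(4,-3 \right)} = \left(-39 + 11\right) \left(4 - 3\right) = \left(-28\right) 1 = -28$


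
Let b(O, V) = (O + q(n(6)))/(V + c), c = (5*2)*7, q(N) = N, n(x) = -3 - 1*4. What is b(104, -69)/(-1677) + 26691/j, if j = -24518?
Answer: -88441/77142 ≈ -1.1465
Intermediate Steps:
n(x) = -7 (n(x) = -3 - 4 = -7)
c = 70 (c = 10*7 = 70)
b(O, V) = (-7 + O)/(70 + V) (b(O, V) = (O - 7)/(V + 70) = (-7 + O)/(70 + V))
b(104, -69)/(-1677) + 26691/j = ((-7 + 104)/(70 - 69))/(-1677) + 26691/(-24518) = (97/1)*(-1/1677) + 26691*(-1/24518) = (1*97)*(-1/1677) - 651/598 = 97*(-1/1677) - 651/598 = -97/1677 - 651/598 = -88441/77142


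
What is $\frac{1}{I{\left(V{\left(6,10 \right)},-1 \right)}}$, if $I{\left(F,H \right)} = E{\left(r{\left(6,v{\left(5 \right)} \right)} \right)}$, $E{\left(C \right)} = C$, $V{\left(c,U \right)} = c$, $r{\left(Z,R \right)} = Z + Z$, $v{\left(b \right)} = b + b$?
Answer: $\frac{1}{12} \approx 0.083333$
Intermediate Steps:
$v{\left(b \right)} = 2 b$
$r{\left(Z,R \right)} = 2 Z$
$I{\left(F,H \right)} = 12$ ($I{\left(F,H \right)} = 2 \cdot 6 = 12$)
$\frac{1}{I{\left(V{\left(6,10 \right)},-1 \right)}} = \frac{1}{12}$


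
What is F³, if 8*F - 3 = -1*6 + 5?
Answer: 1/64 ≈ 0.015625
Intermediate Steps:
F = ¼ (F = 3/8 + (-1*6 + 5)/8 = 3/8 + (-6 + 5)/8 = 3/8 + (⅛)*(-1) = 3/8 - ⅛ = ¼ ≈ 0.25000)
F³ = (¼)³ = 1/64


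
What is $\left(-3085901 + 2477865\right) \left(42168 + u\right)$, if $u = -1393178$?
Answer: $821462716360$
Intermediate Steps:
$\left(-3085901 + 2477865\right) \left(42168 + u\right) = \left(-3085901 + 2477865\right) \left(42168 - 1393178\right) = \left(-608036\right) \left(-1351010\right) = 821462716360$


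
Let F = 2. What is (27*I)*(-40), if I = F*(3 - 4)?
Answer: 2160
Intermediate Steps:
I = -2 (I = 2*(3 - 4) = 2*(-1) = -2)
(27*I)*(-40) = (27*(-2))*(-40) = -54*(-40) = 2160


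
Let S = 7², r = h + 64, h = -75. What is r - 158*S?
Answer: -7753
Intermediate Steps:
r = -11 (r = -75 + 64 = -11)
S = 49
r - 158*S = -11 - 158*49 = -11 - 7742 = -7753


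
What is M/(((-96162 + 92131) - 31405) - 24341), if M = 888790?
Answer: -888790/59777 ≈ -14.868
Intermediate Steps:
M/(((-96162 + 92131) - 31405) - 24341) = 888790/(((-96162 + 92131) - 31405) - 24341) = 888790/((-4031 - 31405) - 24341) = 888790/(-35436 - 24341) = 888790/(-59777) = 888790*(-1/59777) = -888790/59777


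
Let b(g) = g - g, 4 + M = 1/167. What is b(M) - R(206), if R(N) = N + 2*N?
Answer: -618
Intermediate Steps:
M = -667/167 (M = -4 + 1/167 = -667/167 ≈ -3.9940)
R(N) = 3*N
b(g) = 0
b(M) - R(206) = 0 - 3*206 = 0 - 1*618 = 0 - 618 = -618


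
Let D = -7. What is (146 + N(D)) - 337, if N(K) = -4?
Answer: -195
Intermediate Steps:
(146 + N(D)) - 337 = (146 - 4) - 337 = 142 - 337 = -195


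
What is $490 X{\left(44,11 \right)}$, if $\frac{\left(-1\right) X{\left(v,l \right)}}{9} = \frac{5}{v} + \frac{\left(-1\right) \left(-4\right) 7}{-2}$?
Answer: $\frac{1347255}{22} \approx 61239.0$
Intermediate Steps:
$X{\left(v,l \right)} = 126 - \frac{45}{v}$ ($X{\left(v,l \right)} = - 9 \left(\frac{5}{v} + \frac{\left(-1\right) \left(-4\right) 7}{-2}\right) = - 9 \left(\frac{5}{v} + 4 \cdot 7 \left(- \frac{1}{2}\right)\right) = - 9 \left(\frac{5}{v} + 28 \left(- \frac{1}{2}\right)\right) = - 9 \left(\frac{5}{v} - 14\right) = - 9 \left(-14 + \frac{5}{v}\right) = 126 - \frac{45}{v}$)
$490 X{\left(44,11 \right)} = 490 \left(126 - \frac{45}{44}\right) = 490 \cdot \frac{5499}{44} = \frac{1347255}{22}$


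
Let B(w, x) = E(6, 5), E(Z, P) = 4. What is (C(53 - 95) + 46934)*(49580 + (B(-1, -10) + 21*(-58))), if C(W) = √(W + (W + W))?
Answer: 2270009844 + 145098*I*√14 ≈ 2.27e+9 + 5.4291e+5*I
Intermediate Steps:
B(w, x) = 4
C(W) = √3*√W (C(W) = √(W + 2*W) = √(3*W) = √3*√W)
(C(53 - 95) + 46934)*(49580 + (B(-1, -10) + 21*(-58))) = (√3*√(53 - 95) + 46934)*(49580 + (4 + 21*(-58))) = (√3*√(-42) + 46934)*(49580 + (4 - 1218)) = (√3*(I*√42) + 46934)*(49580 - 1214) = (3*I*√14 + 46934)*48366 = (46934 + 3*I*√14)*48366 = 2270009844 + 145098*I*√14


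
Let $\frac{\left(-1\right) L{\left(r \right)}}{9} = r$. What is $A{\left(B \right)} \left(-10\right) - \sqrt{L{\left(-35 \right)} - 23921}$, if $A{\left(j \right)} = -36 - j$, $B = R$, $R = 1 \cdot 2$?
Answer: $380 - i \sqrt{23606} \approx 380.0 - 153.64 i$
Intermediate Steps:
$R = 2$
$L{\left(r \right)} = - 9 r$
$B = 2$
$A{\left(B \right)} \left(-10\right) - \sqrt{L{\left(-35 \right)} - 23921} = \left(-36 - 2\right) \left(-10\right) - \sqrt{\left(-9\right) \left(-35\right) - 23921} = \left(-36 - 2\right) \left(-10\right) - \sqrt{315 - 23921} = \left(-38\right) \left(-10\right) - \sqrt{-23606} = 380 - i \sqrt{23606}$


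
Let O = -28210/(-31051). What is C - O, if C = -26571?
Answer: -825084331/31051 ≈ -26572.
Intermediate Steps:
O = 28210/31051 (O = -28210*(-1/31051) = 28210/31051 ≈ 0.90851)
C - O = -26571 - 1*28210/31051 = -26571 - 28210/31051 = -825084331/31051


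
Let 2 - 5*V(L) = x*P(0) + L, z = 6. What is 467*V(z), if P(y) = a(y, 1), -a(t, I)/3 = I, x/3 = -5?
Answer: -22883/5 ≈ -4576.6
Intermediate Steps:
x = -15 (x = 3*(-5) = -15)
a(t, I) = -3*I
P(y) = -3 (P(y) = -3*1 = -3)
V(L) = -43/5 - L/5 (V(L) = ⅖ - (-15*(-3) + L)/5 = ⅖ - (45 + L)/5 = ⅖ + (-9 - L/5) = -43/5 - L/5)
467*V(z) = 467*(-43/5 - ⅕*6) = 467*(-43/5 - 6/5) = 467*(-49/5) = -22883/5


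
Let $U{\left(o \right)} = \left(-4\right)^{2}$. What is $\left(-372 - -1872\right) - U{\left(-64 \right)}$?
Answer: $1484$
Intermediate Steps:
$U{\left(o \right)} = 16$
$\left(-372 - -1872\right) - U{\left(-64 \right)} = \left(-372 - -1872\right) - 16 = \left(-372 + 1872\right) - 16 = 1500 - 16 = 1484$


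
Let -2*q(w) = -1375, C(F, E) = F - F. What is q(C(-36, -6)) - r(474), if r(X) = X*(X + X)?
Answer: -897329/2 ≈ -4.4866e+5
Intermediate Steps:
C(F, E) = 0
q(w) = 1375/2 (q(w) = -½*(-1375) = 1375/2)
r(X) = 2*X² (r(X) = X*(2*X) = 2*X²)
q(C(-36, -6)) - r(474) = 1375/2 - 2*474² = 1375/2 - 2*224676 = 1375/2 - 1*449352 = 1375/2 - 449352 = -897329/2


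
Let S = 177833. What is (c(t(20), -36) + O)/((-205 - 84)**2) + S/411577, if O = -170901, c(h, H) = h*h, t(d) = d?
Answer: -55321500084/34375322617 ≈ -1.6093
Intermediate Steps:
c(h, H) = h**2
(c(t(20), -36) + O)/((-205 - 84)**2) + S/411577 = (20**2 - 170901)/((-205 - 84)**2) + 177833/411577 = (400 - 170901)/((-289)**2) + 177833*(1/411577) = -170501/83521 + 177833/411577 = -55321500084/34375322617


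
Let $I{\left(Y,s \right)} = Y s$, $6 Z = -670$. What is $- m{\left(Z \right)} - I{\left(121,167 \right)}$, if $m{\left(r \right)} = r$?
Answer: $- \frac{60286}{3} \approx -20095.0$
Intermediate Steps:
$Z = - \frac{335}{3}$ ($Z = \frac{1}{6} \left(-670\right) = - \frac{335}{3} \approx -111.67$)
$- m{\left(Z \right)} - I{\left(121,167 \right)} = \left(-1\right) \left(- \frac{335}{3}\right) - 121 \cdot 167 = \frac{335}{3} - 20207 = - \frac{60286}{3}$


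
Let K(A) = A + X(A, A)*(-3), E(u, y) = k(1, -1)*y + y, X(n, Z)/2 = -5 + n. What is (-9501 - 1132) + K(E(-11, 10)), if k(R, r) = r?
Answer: -10603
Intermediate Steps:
X(n, Z) = -10 + 2*n (X(n, Z) = 2*(-5 + n) = -10 + 2*n)
E(u, y) = 0 (E(u, y) = -y + y = 0)
K(A) = 30 - 5*A (K(A) = A + (-10 + 2*A)*(-3) = A + (30 - 6*A) = 30 - 5*A)
(-9501 - 1132) + K(E(-11, 10)) = (-9501 - 1132) + (30 - 5*0) = -10633 + (30 + 0) = -10633 + 30 = -10603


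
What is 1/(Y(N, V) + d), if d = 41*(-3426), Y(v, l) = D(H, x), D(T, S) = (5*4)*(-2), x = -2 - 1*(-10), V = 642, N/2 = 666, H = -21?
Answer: -1/140506 ≈ -7.1171e-6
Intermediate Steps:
N = 1332 (N = 2*666 = 1332)
x = 8 (x = -2 + 10 = 8)
D(T, S) = -40 (D(T, S) = 20*(-2) = -40)
Y(v, l) = -40
d = -140466
1/(Y(N, V) + d) = 1/(-40 - 140466) = 1/(-140506) = -1/140506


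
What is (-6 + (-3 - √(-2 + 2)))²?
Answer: 81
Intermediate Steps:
(-6 + (-3 - √(-2 + 2)))² = (-6 + (-3 - √0))² = (-6 + (-3 - 1*0))² = (-6 + (-3 + 0))² = (-6 - 3)² = (-9)² = 81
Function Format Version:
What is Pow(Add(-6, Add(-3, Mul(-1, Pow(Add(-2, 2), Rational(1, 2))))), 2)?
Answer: 81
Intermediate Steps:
Pow(Add(-6, Add(-3, Mul(-1, Pow(Add(-2, 2), Rational(1, 2))))), 2) = Pow(Add(-6, Add(-3, Mul(-1, Pow(0, Rational(1, 2))))), 2) = Pow(Add(-6, Add(-3, Mul(-1, 0))), 2) = Pow(Add(-6, Add(-3, 0)), 2) = Pow(Add(-6, -3), 2) = Pow(-9, 2) = 81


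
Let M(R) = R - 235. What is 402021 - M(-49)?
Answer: 402305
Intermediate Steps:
M(R) = -235 + R
402021 - M(-49) = 402021 - (-235 - 49) = 402021 - 1*(-284) = 402021 + 284 = 402305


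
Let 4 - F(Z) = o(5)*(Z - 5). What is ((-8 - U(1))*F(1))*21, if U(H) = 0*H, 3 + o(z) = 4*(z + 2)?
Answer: -17472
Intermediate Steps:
o(z) = 5 + 4*z (o(z) = -3 + 4*(z + 2) = -3 + 4*(2 + z) = -3 + (8 + 4*z) = 5 + 4*z)
U(H) = 0
F(Z) = 129 - 25*Z (F(Z) = 4 - (5 + 4*5)*(Z - 5) = 4 - (5 + 20)*(-5 + Z) = 4 - 25*(-5 + Z) = 4 - (-125 + 25*Z) = 4 + (125 - 25*Z) = 129 - 25*Z)
((-8 - U(1))*F(1))*21 = ((-8 - 1*0)*(129 - 25*1))*21 = ((-8 + 0)*(129 - 25))*21 = -8*104*21 = -832*21 = -17472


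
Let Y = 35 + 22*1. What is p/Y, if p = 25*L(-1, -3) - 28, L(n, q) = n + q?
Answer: -128/57 ≈ -2.2456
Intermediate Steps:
p = -128 (p = 25*(-1 - 3) - 28 = 25*(-4) - 28 = -100 - 28 = -128)
Y = 57 (Y = 35 + 22 = 57)
p/Y = -128/57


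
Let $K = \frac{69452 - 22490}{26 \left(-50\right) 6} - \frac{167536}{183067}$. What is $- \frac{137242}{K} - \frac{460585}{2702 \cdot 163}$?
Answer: $\frac{2054908131692968705}{103856364865862} \approx 19786.0$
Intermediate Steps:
$K = - \frac{1650662209}{237987100}$ ($K = \frac{46962}{\left(-1300\right) 6} - \frac{167536}{183067} = \frac{46962}{-7800} - \frac{167536}{183067} = 46962 \left(- \frac{1}{7800}\right) - \frac{167536}{183067} = - \frac{7827}{1300} - \frac{167536}{183067} = - \frac{1650662209}{237987100} \approx -6.9359$)
$- \frac{137242}{K} - \frac{460585}{2702 \cdot 163} = - \frac{137242}{- \frac{1650662209}{237987100}} - \frac{460585}{2702 \cdot 163} = \left(-137242\right) \left(- \frac{237987100}{1650662209}\right) - \frac{460585}{440426} = \frac{4665975082600}{235808887} - \frac{460585}{440426} = \frac{2054908131692968705}{103856364865862}$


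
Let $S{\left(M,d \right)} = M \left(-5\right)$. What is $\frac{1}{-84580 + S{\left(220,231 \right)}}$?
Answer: $- \frac{1}{85680} \approx -1.1671 \cdot 10^{-5}$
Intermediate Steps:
$S{\left(M,d \right)} = - 5 M$
$\frac{1}{-84580 + S{\left(220,231 \right)}} = \frac{1}{-84580 - 1100} = \frac{1}{-85680} = - \frac{1}{85680}$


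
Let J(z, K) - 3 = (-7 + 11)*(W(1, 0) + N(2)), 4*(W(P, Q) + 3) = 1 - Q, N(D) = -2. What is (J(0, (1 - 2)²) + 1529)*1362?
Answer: 2060706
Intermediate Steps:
W(P, Q) = -11/4 - Q/4 (W(P, Q) = -3 + (1 - Q)/4 = -3 + (¼ - Q/4) = -11/4 - Q/4)
J(z, K) = -16 (J(z, K) = 3 + (-7 + 11)*((-11/4 - ¼*0) - 2) = 3 + 4*((-11/4 + 0) - 2) = 3 + 4*(-11/4 - 2) = 3 + 4*(-19/4) = 3 - 19 = -16)
(J(0, (1 - 2)²) + 1529)*1362 = (-16 + 1529)*1362 = 1513*1362 = 2060706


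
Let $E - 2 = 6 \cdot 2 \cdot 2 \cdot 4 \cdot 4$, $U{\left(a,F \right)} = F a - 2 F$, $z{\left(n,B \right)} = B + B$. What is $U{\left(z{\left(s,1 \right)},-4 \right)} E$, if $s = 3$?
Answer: $0$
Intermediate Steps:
$z{\left(n,B \right)} = 2 B$
$U{\left(a,F \right)} = - 2 F + F a$
$E = 386$ ($E = 2 + 6 \cdot 2 \cdot 2 \cdot 4 \cdot 4 = 2 + 12 \cdot 2 \cdot 16 = 2 + 24 \cdot 16 = 2 + 384 = 386$)
$U{\left(z{\left(s,1 \right)},-4 \right)} E = - 4 \left(-2 + 2 \cdot 1\right) 386 = - 4 \left(-2 + 2\right) 386 = \left(-4\right) 0 \cdot 386 = 0 \cdot 386 = 0$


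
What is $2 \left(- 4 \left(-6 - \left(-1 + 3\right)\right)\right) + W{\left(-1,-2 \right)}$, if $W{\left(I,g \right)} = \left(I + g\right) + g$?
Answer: $59$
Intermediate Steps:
$W{\left(I,g \right)} = I + 2 g$
$2 \left(- 4 \left(-6 - \left(-1 + 3\right)\right)\right) + W{\left(-1,-2 \right)} = 2 \left(- 4 \left(-6 - \left(-1 + 3\right)\right)\right) + \left(-1 + 2 \left(-2\right)\right) = 2 \left(- 4 \left(-6 - 2\right)\right) - 5 = 2 \left(\left(-4\right) \left(-8\right)\right) - 5 = 2 \cdot 32 - 5 = 64 - 5 = 59$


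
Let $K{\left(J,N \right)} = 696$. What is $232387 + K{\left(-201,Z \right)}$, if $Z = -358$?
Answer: $233083$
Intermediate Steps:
$232387 + K{\left(-201,Z \right)} = 232387 + 696 = 233083$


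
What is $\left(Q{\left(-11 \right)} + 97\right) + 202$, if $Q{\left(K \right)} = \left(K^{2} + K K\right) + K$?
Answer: $530$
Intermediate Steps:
$Q{\left(K \right)} = K + 2 K^{2}$ ($Q{\left(K \right)} = \left(K^{2} + K^{2}\right) + K = 2 K^{2} + K = K + 2 K^{2}$)
$\left(Q{\left(-11 \right)} + 97\right) + 202 = \left(- 11 \left(1 + 2 \left(-11\right)\right) + 97\right) + 202 = \left(- 11 \left(1 - 22\right) + 97\right) + 202 = \left(\left(-11\right) \left(-21\right) + 97\right) + 202 = \left(231 + 97\right) + 202 = 328 + 202 = 530$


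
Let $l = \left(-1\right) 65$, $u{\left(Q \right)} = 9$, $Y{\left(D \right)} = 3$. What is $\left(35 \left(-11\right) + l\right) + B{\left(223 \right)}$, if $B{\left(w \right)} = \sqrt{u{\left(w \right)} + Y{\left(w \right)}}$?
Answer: $-450 + 2 \sqrt{3} \approx -446.54$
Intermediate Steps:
$l = -65$
$B{\left(w \right)} = 2 \sqrt{3}$ ($B{\left(w \right)} = \sqrt{9 + 3} = \sqrt{12} = 2 \sqrt{3}$)
$\left(35 \left(-11\right) + l\right) + B{\left(223 \right)} = \left(35 \left(-11\right) - 65\right) + 2 \sqrt{3} = \left(-385 - 65\right) + 2 \sqrt{3} = -450 + 2 \sqrt{3}$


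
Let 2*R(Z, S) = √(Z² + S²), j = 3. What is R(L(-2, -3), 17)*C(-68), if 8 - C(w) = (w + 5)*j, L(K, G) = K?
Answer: 197*√293/2 ≈ 1686.0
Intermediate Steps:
R(Z, S) = √(S² + Z²)/2 (R(Z, S) = √(Z² + S²)/2 = √(S² + Z²)/2)
C(w) = -7 - 3*w (C(w) = 8 - (w + 5)*3 = 8 - (5 + w)*3 = 8 - (15 + 3*w) = 8 + (-15 - 3*w) = -7 - 3*w)
R(L(-2, -3), 17)*C(-68) = (√(17² + (-2)²)/2)*(-7 - 3*(-68)) = (√(289 + 4)/2)*(-7 + 204) = (√293/2)*197 = 197*√293/2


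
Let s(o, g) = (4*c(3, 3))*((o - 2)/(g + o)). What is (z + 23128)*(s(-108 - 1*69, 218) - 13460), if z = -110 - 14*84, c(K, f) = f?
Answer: -12100642736/41 ≈ -2.9514e+8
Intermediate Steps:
s(o, g) = 12*(-2 + o)/(g + o) (s(o, g) = (4*3)*((o - 2)/(g + o)) = 12*((-2 + o)/(g + o)) = 12*(-2 + o)/(g + o))
z = -1286 (z = -110 - 1176 = -1286)
(z + 23128)*(s(-108 - 1*69, 218) - 13460) = (-1286 + 23128)*(12*(-2 + (-108 - 1*69))/(218 + (-108 - 1*69)) - 13460) = 21842*(12*(-2 + (-108 - 69))/(218 + (-108 - 69)) - 13460) = 21842*(12*(-2 - 177)/(218 - 177) - 13460) = 21842*(12*(-179)/41 - 13460) = 21842*(12*(1/41)*(-179) - 13460) = 21842*(-2148/41 - 13460) = 21842*(-554008/41) = -12100642736/41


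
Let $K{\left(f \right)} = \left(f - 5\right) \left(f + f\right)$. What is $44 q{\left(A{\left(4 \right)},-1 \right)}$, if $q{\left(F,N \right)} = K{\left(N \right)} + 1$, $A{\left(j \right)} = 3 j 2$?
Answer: $572$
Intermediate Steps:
$A{\left(j \right)} = 6 j$
$K{\left(f \right)} = 2 f \left(-5 + f\right)$ ($K{\left(f \right)} = \left(-5 + f\right) 2 f = 2 f \left(-5 + f\right)$)
$q{\left(F,N \right)} = 1 + 2 N \left(-5 + N\right)$ ($q{\left(F,N \right)} = 2 N \left(-5 + N\right) + 1 = 1 + 2 N \left(-5 + N\right)$)
$44 q{\left(A{\left(4 \right)},-1 \right)} = 44 \left(1 + 2 \left(-1\right) \left(-5 - 1\right)\right) = 44 \left(1 + 2 \left(-1\right) \left(-6\right)\right) = 44 \left(1 + 12\right) = 44 \cdot 13 = 572$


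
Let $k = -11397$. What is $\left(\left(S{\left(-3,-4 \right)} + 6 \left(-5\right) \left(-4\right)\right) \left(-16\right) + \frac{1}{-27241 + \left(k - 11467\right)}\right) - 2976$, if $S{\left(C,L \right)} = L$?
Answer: $- \frac{242107361}{50105} \approx -4832.0$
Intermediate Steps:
$\left(\left(S{\left(-3,-4 \right)} + 6 \left(-5\right) \left(-4\right)\right) \left(-16\right) + \frac{1}{-27241 + \left(k - 11467\right)}\right) - 2976 = \left(\left(-4 + 6 \left(-5\right) \left(-4\right)\right) \left(-16\right) + \frac{1}{-27241 - 22864}\right) - 2976 = \left(\left(-4 - -120\right) \left(-16\right) + \frac{1}{-27241 - 22864}\right) - 2976 = \left(\left(-4 + 120\right) \left(-16\right) + \frac{1}{-27241 - 22864}\right) - 2976 = \left(116 \left(-16\right) + \frac{1}{-50105}\right) - 2976 = \left(-1856 - \frac{1}{50105}\right) - 2976 = - \frac{92994881}{50105} - 2976 = - \frac{242107361}{50105}$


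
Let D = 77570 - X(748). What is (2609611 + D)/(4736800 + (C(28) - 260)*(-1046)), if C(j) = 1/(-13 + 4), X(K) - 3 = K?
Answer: 12088935/22539943 ≈ 0.53633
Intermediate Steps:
X(K) = 3 + K
C(j) = -⅑ (C(j) = 1/(-9) = -⅑)
D = 76819 (D = 77570 - (3 + 748) = 77570 - 1*751 = 77570 - 751 = 76819)
(2609611 + D)/(4736800 + (C(28) - 260)*(-1046)) = (2609611 + 76819)/(4736800 + (-⅑ - 260)*(-1046)) = 2686430/(4736800 - 2341/9*(-1046)) = 2686430/(4736800 + 2448686/9) = 2686430/(45079886/9) = 2686430*(9/45079886) = 12088935/22539943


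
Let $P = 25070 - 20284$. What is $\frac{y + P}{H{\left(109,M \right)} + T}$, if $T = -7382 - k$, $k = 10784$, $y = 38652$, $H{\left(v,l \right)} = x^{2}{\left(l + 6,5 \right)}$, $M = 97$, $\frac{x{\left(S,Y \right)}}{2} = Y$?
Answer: $- \frac{21719}{9033} \approx -2.4044$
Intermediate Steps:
$x{\left(S,Y \right)} = 2 Y$
$H{\left(v,l \right)} = 100$ ($H{\left(v,l \right)} = \left(2 \cdot 5\right)^{2} = 10^{2} = 100$)
$P = 4786$ ($P = 25070 - 20284 = 4786$)
$T = -18166$ ($T = -7382 - 10784 = -18166$)
$\frac{y + P}{H{\left(109,M \right)} + T} = \frac{38652 + 4786}{100 - 18166} = \frac{43438}{-18066} = 43438 \left(- \frac{1}{18066}\right) = - \frac{21719}{9033}$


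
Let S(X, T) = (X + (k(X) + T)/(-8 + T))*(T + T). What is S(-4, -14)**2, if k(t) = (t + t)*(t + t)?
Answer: 3732624/121 ≈ 30848.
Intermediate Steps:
k(t) = 4*t**2 (k(t) = (2*t)*(2*t) = 4*t**2)
S(X, T) = 2*T*(X + (T + 4*X**2)/(-8 + T)) (S(X, T) = (X + (4*X**2 + T)/(-8 + T))*(T + T) = (X + (T + 4*X**2)/(-8 + T))*(2*T) = 2*T*(X + (T + 4*X**2)/(-8 + T)))
S(-4, -14)**2 = (2*(-14)*(-14 - 8*(-4) + 4*(-4)**2 - 14*(-4))/(-8 - 14))**2 = (2*(-14)*(-14 + 32 + 4*16 + 56)/(-22))**2 = (2*(-14)*(-1/22)*(-14 + 32 + 64 + 56))**2 = (2*(-14)*(-1/22)*138)**2 = (1932/11)**2 = 3732624/121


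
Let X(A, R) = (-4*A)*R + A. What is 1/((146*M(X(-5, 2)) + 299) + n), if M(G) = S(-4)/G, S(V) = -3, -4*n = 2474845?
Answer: -140/86579467 ≈ -1.6170e-6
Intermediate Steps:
n = -2474845/4 (n = -¼*2474845 = -2474845/4 ≈ -6.1871e+5)
X(A, R) = A - 4*A*R (X(A, R) = -4*A*R + A = A - 4*A*R)
M(G) = -3/G
1/((146*M(X(-5, 2)) + 299) + n) = 1/((146*(-3*(-1/(5*(1 - 4*2)))) + 299) - 2474845/4) = 1/((146*(-3*(-1/(5*(1 - 8)))) + 299) - 2474845/4) = 1/((146*(-3/((-5*(-7)))) + 299) - 2474845/4) = 1/((146*(-3/35) + 299) - 2474845/4) = 1/((-438/35 + 299) - 2474845/4) = 1/(10027/35 - 2474845/4) = 1/(-86579467/140) = -140/86579467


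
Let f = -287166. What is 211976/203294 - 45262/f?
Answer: 17518448261/14594781201 ≈ 1.2003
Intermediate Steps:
211976/203294 - 45262/f = 211976/203294 - 45262/(-287166) = 211976*(1/203294) - 45262*(-1/287166) = 105988/101647 + 22631/143583 = 17518448261/14594781201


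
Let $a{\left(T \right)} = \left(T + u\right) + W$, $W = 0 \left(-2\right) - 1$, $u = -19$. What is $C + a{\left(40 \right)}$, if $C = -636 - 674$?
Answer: $-1290$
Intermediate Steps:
$W = -1$ ($W = 0 - 1 = -1$)
$a{\left(T \right)} = -20 + T$ ($a{\left(T \right)} = \left(T - 19\right) - 1 = \left(-19 + T\right) - 1 = -20 + T$)
$C = -1310$
$C + a{\left(40 \right)} = -1310 + \left(-20 + 40\right) = -1310 + 20 = -1290$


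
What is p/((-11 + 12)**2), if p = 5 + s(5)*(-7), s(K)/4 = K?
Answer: -135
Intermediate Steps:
s(K) = 4*K
p = -135 (p = 5 + (4*5)*(-7) = 5 + 20*(-7) = 5 - 140 = -135)
p/((-11 + 12)**2) = -135/(-11 + 12)**2 = -135/(1**2) = -135/1 = -135*1 = -135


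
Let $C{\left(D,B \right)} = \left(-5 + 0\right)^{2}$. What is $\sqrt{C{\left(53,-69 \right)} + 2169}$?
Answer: $\sqrt{2194} \approx 46.84$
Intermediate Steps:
$C{\left(D,B \right)} = 25$ ($C{\left(D,B \right)} = \left(-5\right)^{2} = 25$)
$\sqrt{C{\left(53,-69 \right)} + 2169} = \sqrt{25 + 2169} = \sqrt{2194}$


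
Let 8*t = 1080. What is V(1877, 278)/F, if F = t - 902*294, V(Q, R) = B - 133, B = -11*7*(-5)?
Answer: -84/88351 ≈ -0.00095075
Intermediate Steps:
t = 135 (t = (⅛)*1080 = 135)
B = 385 (B = -77*(-5) = 385)
V(Q, R) = 252 (V(Q, R) = 385 - 133 = 252)
F = -265053 (F = 135 - 902*294 = 135 - 265188 = -265053)
V(1877, 278)/F = 252/(-265053) = 252*(-1/265053) = -84/88351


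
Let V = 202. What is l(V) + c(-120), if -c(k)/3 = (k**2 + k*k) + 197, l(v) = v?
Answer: -86789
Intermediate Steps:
c(k) = -591 - 6*k**2 (c(k) = -3*((k**2 + k*k) + 197) = -3*((k**2 + k**2) + 197) = -3*(2*k**2 + 197) = -3*(197 + 2*k**2) = -591 - 6*k**2)
l(V) + c(-120) = 202 + (-591 - 6*(-120)**2) = 202 + (-591 - 6*14400) = 202 + (-591 - 86400) = 202 - 86991 = -86789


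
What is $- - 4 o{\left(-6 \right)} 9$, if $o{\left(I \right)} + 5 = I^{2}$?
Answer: $1116$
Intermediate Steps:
$o{\left(I \right)} = -5 + I^{2}$
$- - 4 o{\left(-6 \right)} 9 = - - 4 \left(-5 + \left(-6\right)^{2}\right) 9 = - - 4 \left(-5 + 36\right) 9 = - \left(-4\right) 31 \cdot 9 = - \left(-124\right) 9 = \left(-1\right) \left(-1116\right) = 1116$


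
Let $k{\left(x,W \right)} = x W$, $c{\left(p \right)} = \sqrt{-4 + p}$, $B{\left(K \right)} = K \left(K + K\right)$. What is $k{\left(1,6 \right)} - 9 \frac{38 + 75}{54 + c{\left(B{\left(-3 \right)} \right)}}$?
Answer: $- \frac{18753}{1451} + \frac{1017 \sqrt{14}}{2902} \approx -11.613$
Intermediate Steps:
$B{\left(K \right)} = 2 K^{2}$ ($B{\left(K \right)} = K 2 K = 2 K^{2}$)
$k{\left(x,W \right)} = W x$
$k{\left(1,6 \right)} - 9 \frac{38 + 75}{54 + c{\left(B{\left(-3 \right)} \right)}} = 6 \cdot 1 - 9 \frac{38 + 75}{54 + \sqrt{-4 + 2 \left(-3\right)^{2}}} = 6 - 9 \frac{113}{54 + \sqrt{-4 + 2 \cdot 9}} = 6 - 9 \frac{113}{54 + \sqrt{-4 + 18}} = 6 - 9 \frac{113}{54 + \sqrt{14}} = 6 - \frac{1017}{54 + \sqrt{14}}$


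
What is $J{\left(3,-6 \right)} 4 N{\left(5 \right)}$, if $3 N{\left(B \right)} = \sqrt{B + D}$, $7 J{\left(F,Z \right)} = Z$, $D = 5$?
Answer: $- \frac{8 \sqrt{10}}{7} \approx -3.614$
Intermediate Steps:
$J{\left(F,Z \right)} = \frac{Z}{7}$
$N{\left(B \right)} = \frac{\sqrt{5 + B}}{3}$ ($N{\left(B \right)} = \frac{\sqrt{B + 5}}{3} = \frac{\sqrt{5 + B}}{3}$)
$J{\left(3,-6 \right)} 4 N{\left(5 \right)} = \frac{1}{7} \left(-6\right) 4 \frac{\sqrt{5 + 5}}{3} = \left(- \frac{6}{7}\right) 4 \frac{\sqrt{10}}{3} = - \frac{24 \frac{\sqrt{10}}{3}}{7} = - \frac{8 \sqrt{10}}{7}$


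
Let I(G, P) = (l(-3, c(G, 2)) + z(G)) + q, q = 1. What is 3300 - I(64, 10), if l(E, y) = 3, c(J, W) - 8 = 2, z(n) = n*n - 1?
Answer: -799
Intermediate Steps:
z(n) = -1 + n² (z(n) = n² - 1 = -1 + n²)
c(J, W) = 10 (c(J, W) = 8 + 2 = 10)
I(G, P) = 3 + G² (I(G, P) = (3 + (-1 + G²)) + 1 = (2 + G²) + 1 = 3 + G²)
3300 - I(64, 10) = 3300 - (3 + 64²) = 3300 - (3 + 4096) = 3300 - 1*4099 = 3300 - 4099 = -799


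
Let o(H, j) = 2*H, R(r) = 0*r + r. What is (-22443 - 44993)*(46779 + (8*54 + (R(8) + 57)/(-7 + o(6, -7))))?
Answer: -3184597664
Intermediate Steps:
R(r) = r (R(r) = 0 + r = r)
(-22443 - 44993)*(46779 + (8*54 + (R(8) + 57)/(-7 + o(6, -7)))) = (-22443 - 44993)*(46779 + (8*54 + (8 + 57)/(-7 + 2*6))) = -67436*(46779 + (432 + 65/(-7 + 12))) = -67436*(46779 + (432 + 65/5)) = -67436*(46779 + (432 + 65*(⅕))) = -67436*(46779 + (432 + 13)) = -67436*(46779 + 445) = -67436*47224 = -3184597664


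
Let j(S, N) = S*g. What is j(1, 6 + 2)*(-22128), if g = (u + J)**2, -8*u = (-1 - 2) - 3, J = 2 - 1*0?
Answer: -167343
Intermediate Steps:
J = 2 (J = 2 + 0 = 2)
u = 3/4 (u = -((-1 - 2) - 3)/8 = -(-3 - 3)/8 = -1/8*(-6) = 3/4 ≈ 0.75000)
g = 121/16 (g = (3/4 + 2)**2 = (11/4)**2 = 121/16 ≈ 7.5625)
j(S, N) = 121*S/16 (j(S, N) = S*(121/16) = 121*S/16)
j(1, 6 + 2)*(-22128) = ((121/16)*1)*(-22128) = (121/16)*(-22128) = -167343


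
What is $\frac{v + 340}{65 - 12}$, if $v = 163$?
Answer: $\frac{503}{53} \approx 9.4906$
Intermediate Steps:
$\frac{v + 340}{65 - 12} = \frac{163 + 340}{65 - 12} = \frac{503}{53}$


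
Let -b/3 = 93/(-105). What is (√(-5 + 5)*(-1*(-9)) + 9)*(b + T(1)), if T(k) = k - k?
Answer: 837/35 ≈ 23.914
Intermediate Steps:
T(k) = 0
b = 93/35 (b = -279/(-105) = -279*(-1)/105 = -3*(-31/35) = 93/35 ≈ 2.6571)
(√(-5 + 5)*(-1*(-9)) + 9)*(b + T(1)) = (√(-5 + 5)*(-1*(-9)) + 9)*(93/35 + 0) = (√0*9 + 9)*(93/35) = (0*9 + 9)*(93/35) = (0 + 9)*(93/35) = 9*(93/35) = 837/35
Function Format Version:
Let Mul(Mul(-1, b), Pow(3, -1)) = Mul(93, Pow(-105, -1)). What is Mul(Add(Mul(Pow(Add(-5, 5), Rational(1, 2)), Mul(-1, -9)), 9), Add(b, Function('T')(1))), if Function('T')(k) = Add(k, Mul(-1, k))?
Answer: Rational(837, 35) ≈ 23.914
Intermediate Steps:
Function('T')(k) = 0
b = Rational(93, 35) (b = Mul(-3, Mul(93, Pow(-105, -1))) = Mul(-3, Mul(93, Rational(-1, 105))) = Mul(-3, Rational(-31, 35)) = Rational(93, 35) ≈ 2.6571)
Mul(Add(Mul(Pow(Add(-5, 5), Rational(1, 2)), Mul(-1, -9)), 9), Add(b, Function('T')(1))) = Mul(Add(Mul(Pow(Add(-5, 5), Rational(1, 2)), Mul(-1, -9)), 9), Add(Rational(93, 35), 0)) = Mul(Add(Mul(Pow(0, Rational(1, 2)), 9), 9), Rational(93, 35)) = Mul(Add(Mul(0, 9), 9), Rational(93, 35)) = Mul(Add(0, 9), Rational(93, 35)) = Mul(9, Rational(93, 35)) = Rational(837, 35)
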